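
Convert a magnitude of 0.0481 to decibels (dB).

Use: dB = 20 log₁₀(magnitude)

dB = 20 log₁₀(0.0481) = -26.4 dB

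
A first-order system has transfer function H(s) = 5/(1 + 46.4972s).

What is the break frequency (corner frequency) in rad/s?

Corner frequency = 1/τ = 1/46.4972 = 0.022 rad/s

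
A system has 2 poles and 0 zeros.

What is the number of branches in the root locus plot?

Root locus has n branches where n = number of poles = 2.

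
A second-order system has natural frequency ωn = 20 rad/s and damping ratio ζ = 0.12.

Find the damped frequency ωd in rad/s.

ωd = ωn√(1 - ζ²) = 20√(1 - 0.12²) = 19.86 rad/s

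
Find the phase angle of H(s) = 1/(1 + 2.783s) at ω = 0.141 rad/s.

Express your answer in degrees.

Phase = -arctan(ωτ) = -arctan(0.141 × 2.783) = -21.4°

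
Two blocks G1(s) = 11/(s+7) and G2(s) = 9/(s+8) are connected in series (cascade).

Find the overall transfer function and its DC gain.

Series: multiply transfer functions. G_eq = 11/(s+7) × 9/(s+8) = 99/((s+7)(s+8)). DC gain = 99/(7×8) = 1.7679.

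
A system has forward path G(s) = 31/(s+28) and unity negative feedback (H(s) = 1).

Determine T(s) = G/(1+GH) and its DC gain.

T(s) = G/(1+GH) = [31/(s+28)] / [1 + 31/(s+28)] = 31/(s+28+31) = 31/(s+59). DC gain = 31/59 = 0.5254.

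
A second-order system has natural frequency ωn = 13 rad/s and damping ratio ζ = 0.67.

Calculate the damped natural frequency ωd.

ωd = ωn√(1 - ζ²) = 13√(1 - 0.67²) = 9.65 rad/s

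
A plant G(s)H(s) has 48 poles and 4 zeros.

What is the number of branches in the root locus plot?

Root locus has n branches where n = number of poles = 48.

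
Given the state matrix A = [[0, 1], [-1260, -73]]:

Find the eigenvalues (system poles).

det(A - λI) = λ² - (-73)λ + 1260 = (λ - (-28))(λ - (-45)). Eigenvalues: -28, -45.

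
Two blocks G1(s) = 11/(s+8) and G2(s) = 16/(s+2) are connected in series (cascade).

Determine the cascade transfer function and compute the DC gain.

Series: multiply transfer functions. G_eq = 11/(s+8) × 16/(s+2) = 176/((s+8)(s+2)). DC gain = 176/(8×2) = 11.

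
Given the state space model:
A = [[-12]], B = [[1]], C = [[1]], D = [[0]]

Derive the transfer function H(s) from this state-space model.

(sI - A)⁻¹ = 1/(s + 12). H(s) = 1 × 1/(s + 12) + 0 = 1/(s + 12).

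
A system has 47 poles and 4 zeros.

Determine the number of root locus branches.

Root locus has n branches where n = number of poles = 47.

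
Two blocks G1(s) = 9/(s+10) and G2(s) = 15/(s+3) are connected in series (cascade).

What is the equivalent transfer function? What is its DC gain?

Series: multiply transfer functions. G_eq = 9/(s+10) × 15/(s+3) = 135/((s+10)(s+3)). DC gain = 135/(10×3) = 4.5.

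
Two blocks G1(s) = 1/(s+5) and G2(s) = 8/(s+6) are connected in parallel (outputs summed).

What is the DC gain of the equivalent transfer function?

Parallel: G_eq = G1 + G2. DC gain = G1(0) + G2(0) = 1/5 + 8/6 = 0.2 + 1.3333 = 1.5333.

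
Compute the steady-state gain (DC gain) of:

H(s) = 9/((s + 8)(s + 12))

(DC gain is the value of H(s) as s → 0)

DC gain = H(0) = 9/(8 × 12) = 9/96 = 0.09375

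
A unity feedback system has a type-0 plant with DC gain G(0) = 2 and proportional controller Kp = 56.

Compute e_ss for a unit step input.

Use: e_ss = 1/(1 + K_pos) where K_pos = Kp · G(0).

K_pos = Kp · G(0) = 56 × 2 = 112. e_ss = 1/(1 + 112) = 0.0088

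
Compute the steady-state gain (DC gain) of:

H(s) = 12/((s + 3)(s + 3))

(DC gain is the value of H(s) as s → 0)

DC gain = H(0) = 12/(3 × 3) = 12/9 = 1.3333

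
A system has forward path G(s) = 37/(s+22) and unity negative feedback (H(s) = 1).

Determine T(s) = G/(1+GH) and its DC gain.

T(s) = G/(1+GH) = [37/(s+22)] / [1 + 37/(s+22)] = 37/(s+22+37) = 37/(s+59). DC gain = 37/59 = 0.6271.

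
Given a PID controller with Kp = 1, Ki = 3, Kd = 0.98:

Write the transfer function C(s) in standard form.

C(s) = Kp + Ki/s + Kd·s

Substituting values: C(s) = 1 + 3/s + 0.98s = (0.98s² + s + 3)/s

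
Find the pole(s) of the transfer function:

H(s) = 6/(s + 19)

Pole is where denominator = 0: s + 19 = 0, so s = -19.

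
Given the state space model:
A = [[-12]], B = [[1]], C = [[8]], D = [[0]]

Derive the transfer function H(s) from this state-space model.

(sI - A)⁻¹ = 1/(s + 12). H(s) = 8 × 1/(s + 12) + 0 = 8/(s + 12).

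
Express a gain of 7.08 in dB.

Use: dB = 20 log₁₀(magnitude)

dB = 20 log₁₀(7.08) = 17.0 dB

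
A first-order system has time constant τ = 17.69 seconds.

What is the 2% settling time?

For first-order system, 2% settling time ≈ 4τ = 4 × 17.69 = 70.76 s.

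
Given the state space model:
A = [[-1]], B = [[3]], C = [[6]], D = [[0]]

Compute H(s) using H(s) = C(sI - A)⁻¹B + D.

(sI - A)⁻¹ = 1/(s + 1). H(s) = 6 × 3/(s + 1) + 0 = 18/(s + 1).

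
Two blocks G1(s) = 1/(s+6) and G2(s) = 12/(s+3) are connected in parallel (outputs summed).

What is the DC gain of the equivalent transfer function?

Parallel: G_eq = G1 + G2. DC gain = G1(0) + G2(0) = 1/6 + 12/3 = 0.1667 + 4 = 4.1667.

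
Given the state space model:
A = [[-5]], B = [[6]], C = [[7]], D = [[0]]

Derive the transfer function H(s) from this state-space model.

(sI - A)⁻¹ = 1/(s + 5). H(s) = 7 × 6/(s + 5) + 0 = 42/(s + 5).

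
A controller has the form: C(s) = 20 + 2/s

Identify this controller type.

This is a Proportional-Integral (PI) controller.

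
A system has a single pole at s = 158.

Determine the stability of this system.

Pole at s = 158 is in the right half-plane. Unstable.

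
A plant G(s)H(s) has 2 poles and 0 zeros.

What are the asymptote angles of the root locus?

n - m = 2 - 0 = 2. Angles: θk = (2k + 1)·180°/2 = 90°, 270°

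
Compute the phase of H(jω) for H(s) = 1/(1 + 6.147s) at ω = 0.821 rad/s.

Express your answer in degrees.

Phase = -arctan(ωτ) = -arctan(0.821 × 6.147) = -78.8°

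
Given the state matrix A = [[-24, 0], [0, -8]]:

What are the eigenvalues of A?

For diagonal matrix, eigenvalues are diagonal entries: λ₁ = -24, λ₂ = -8.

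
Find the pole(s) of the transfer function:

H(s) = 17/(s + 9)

Pole is where denominator = 0: s + 9 = 0, so s = -9.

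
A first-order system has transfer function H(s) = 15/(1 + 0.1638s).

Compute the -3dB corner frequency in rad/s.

Corner frequency = 1/τ = 1/0.1638 = 6.105 rad/s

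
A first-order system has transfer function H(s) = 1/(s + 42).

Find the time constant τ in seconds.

For H(s) = 1/(s + 1/τ), the pole is at -1/τ = -42, so τ = 1/42 = 0.0238 s.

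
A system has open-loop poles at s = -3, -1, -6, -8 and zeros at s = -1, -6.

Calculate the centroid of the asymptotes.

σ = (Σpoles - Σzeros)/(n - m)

σ = (Σpoles - Σzeros)/(n - m) = (-18 - (-7))/(4 - 2) = -11/2 = -5.5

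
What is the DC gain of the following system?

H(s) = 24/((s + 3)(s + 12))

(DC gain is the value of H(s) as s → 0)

DC gain = H(0) = 24/(3 × 12) = 24/36 = 0.6667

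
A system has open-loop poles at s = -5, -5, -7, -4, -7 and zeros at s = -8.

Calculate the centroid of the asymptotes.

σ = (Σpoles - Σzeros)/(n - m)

σ = (Σpoles - Σzeros)/(n - m) = (-28 - (-8))/(5 - 1) = -20/4 = -5.0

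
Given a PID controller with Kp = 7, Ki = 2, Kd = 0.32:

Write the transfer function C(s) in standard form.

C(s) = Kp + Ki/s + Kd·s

Substituting values: C(s) = 7 + 2/s + 0.32s = (0.32s² + 7s + 2)/s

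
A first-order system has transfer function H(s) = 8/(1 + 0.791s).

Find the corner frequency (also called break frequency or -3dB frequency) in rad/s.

Corner frequency = 1/τ = 1/0.791 = 1.264 rad/s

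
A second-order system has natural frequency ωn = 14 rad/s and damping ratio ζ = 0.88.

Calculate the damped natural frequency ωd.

ωd = ωn√(1 - ζ²) = 14√(1 - 0.88²) = 6.65 rad/s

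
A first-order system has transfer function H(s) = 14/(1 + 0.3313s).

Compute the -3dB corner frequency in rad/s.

Corner frequency = 1/τ = 1/0.3313 = 3.018 rad/s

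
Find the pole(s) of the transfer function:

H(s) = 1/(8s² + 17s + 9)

Discriminant = 17² - 4×8×9 = 289 - 288 = 1 > 0, so two distinct real poles. Using quadratic formula: s = (-17 ± √1)/(2×8) = (-17 ± √1)/16, with √1 = 1. s₁ = -16/16 = -1, s₂ = -18/16 = -1.125. Poles: s₁ = -1, s₂ = -1.125.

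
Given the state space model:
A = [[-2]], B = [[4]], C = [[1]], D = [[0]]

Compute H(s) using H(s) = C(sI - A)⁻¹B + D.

(sI - A)⁻¹ = 1/(s + 2). H(s) = 1 × 4/(s + 2) + 0 = 4/(s + 2).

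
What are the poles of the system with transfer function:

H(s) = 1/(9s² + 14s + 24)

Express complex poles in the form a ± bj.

Discriminant = 14² - 4×9×24 = 196 - 864 = -668 < 0, so the poles are a complex conjugate pair s = (-14 ± j√668)/(2×9). Real part = -14/(2×9) = -14/18 ≈ -0.7778; imaginary part = ±√668/(2×9) ≈ 1.4359. Poles: s = -0.7778 ± 1.4359j.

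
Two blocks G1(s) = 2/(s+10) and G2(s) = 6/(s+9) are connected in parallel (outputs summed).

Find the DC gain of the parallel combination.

Parallel: G_eq = G1 + G2. DC gain = G1(0) + G2(0) = 2/10 + 6/9 = 0.2 + 0.6667 = 0.8667.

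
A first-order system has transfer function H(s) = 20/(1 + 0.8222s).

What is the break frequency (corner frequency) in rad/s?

Corner frequency = 1/τ = 1/0.8222 = 1.216 rad/s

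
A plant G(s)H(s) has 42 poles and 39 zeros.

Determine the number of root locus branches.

Root locus has n branches where n = number of poles = 42.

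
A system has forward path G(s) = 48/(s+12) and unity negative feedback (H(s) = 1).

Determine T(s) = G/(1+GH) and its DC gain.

T(s) = G/(1+GH) = [48/(s+12)] / [1 + 48/(s+12)] = 48/(s+12+48) = 48/(s+60). DC gain = 48/60 = 0.8.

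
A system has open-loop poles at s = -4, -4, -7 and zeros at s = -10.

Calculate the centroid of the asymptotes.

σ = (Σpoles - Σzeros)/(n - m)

σ = (Σpoles - Σzeros)/(n - m) = (-15 - (-10))/(3 - 1) = -5/2 = -2.5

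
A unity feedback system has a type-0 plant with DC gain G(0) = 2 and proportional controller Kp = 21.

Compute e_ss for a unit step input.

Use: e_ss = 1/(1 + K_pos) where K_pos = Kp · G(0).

K_pos = Kp · G(0) = 21 × 2 = 42. e_ss = 1/(1 + 42) = 0.0233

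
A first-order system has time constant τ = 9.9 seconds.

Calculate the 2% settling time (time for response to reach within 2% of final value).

For first-order system, 2% settling time ≈ 4τ = 4 × 9.9 = 39.6 s.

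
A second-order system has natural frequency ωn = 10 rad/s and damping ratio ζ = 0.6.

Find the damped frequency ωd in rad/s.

ωd = ωn√(1 - ζ²) = 10√(1 - 0.6²) = 8.0 rad/s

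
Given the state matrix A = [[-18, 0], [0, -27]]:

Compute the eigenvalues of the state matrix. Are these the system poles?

For diagonal matrix, eigenvalues are diagonal entries: λ₁ = -18, λ₂ = -27. Eigenvalues of A = system poles.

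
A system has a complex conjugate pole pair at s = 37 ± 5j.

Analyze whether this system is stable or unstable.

Real part of poles is 37 (> 0, right half-plane). Unstable.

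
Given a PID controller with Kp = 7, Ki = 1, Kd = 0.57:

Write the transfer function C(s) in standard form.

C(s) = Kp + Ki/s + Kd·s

Substituting values: C(s) = 7 + 1/s + 0.57s = (0.57s² + 7s + 1)/s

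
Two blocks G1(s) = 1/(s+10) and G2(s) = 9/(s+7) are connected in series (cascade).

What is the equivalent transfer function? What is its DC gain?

Series: multiply transfer functions. G_eq = 1/(s+10) × 9/(s+7) = 9/((s+10)(s+7)). DC gain = 9/(10×7) = 0.1286.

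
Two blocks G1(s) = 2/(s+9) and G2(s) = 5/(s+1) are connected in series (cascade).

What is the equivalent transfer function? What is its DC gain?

Series: multiply transfer functions. G_eq = 2/(s+9) × 5/(s+1) = 10/((s+9)(s+1)). DC gain = 10/(9×1) = 1.1111.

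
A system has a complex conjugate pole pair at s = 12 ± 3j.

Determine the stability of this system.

Real part of poles is 12 (> 0, right half-plane). Unstable.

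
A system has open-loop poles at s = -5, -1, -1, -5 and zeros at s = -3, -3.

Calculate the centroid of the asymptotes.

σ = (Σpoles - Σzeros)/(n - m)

σ = (Σpoles - Σzeros)/(n - m) = (-12 - (-6))/(4 - 2) = -6/2 = -3.0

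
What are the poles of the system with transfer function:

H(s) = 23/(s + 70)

Pole is where denominator = 0: s + 70 = 0, so s = -70.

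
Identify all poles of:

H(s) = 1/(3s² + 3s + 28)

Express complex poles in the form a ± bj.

Discriminant = 3² - 4×3×28 = 9 - 336 = -327 < 0, so the poles are a complex conjugate pair s = (-3 ± j√327)/(2×3). Real part = -3/(2×3) = -3/6 = -0.5; imaginary part = ±√327/(2×3) ≈ 3.0139. Poles: s = -0.5 ± 3.0139j.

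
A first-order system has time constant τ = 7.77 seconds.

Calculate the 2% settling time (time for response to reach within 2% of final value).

For first-order system, 2% settling time ≈ 4τ = 4 × 7.77 = 31.08 s.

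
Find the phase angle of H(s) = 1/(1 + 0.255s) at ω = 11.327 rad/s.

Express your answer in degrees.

Phase = -arctan(ωτ) = -arctan(11.327 × 0.255) = -70.9°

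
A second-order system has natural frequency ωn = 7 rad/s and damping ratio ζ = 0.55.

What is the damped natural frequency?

ωd = ωn√(1 - ζ²) = 7√(1 - 0.55²) = 5.85 rad/s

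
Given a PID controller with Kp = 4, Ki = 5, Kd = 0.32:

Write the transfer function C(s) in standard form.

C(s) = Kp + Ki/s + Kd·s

Substituting values: C(s) = 4 + 5/s + 0.32s = (0.32s² + 4s + 5)/s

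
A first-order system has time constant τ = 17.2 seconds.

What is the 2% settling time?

For first-order system, 2% settling time ≈ 4τ = 4 × 17.2 = 68.8 s.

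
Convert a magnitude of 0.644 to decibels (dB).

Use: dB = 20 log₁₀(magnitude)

dB = 20 log₁₀(0.644) = -3.8 dB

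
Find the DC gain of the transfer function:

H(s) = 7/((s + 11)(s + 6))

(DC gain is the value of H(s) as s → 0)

DC gain = H(0) = 7/(11 × 6) = 7/66 = 0.1061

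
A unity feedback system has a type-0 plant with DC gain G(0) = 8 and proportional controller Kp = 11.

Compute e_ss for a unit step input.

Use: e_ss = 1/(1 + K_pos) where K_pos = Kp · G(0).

K_pos = Kp · G(0) = 11 × 8 = 88. e_ss = 1/(1 + 88) = 0.0112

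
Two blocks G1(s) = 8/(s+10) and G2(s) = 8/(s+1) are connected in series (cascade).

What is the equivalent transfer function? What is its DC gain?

Series: multiply transfer functions. G_eq = 8/(s+10) × 8/(s+1) = 64/((s+10)(s+1)). DC gain = 64/(10×1) = 6.4.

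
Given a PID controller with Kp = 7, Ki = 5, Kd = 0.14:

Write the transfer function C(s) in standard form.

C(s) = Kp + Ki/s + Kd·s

Substituting values: C(s) = 7 + 5/s + 0.14s = (0.14s² + 7s + 5)/s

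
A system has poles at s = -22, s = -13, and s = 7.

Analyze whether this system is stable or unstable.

Pole(s) at s = 7 are not in the left half-plane. System is unstable.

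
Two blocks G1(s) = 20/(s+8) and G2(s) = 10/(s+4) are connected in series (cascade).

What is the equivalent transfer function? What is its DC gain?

Series: multiply transfer functions. G_eq = 20/(s+8) × 10/(s+4) = 200/((s+8)(s+4)). DC gain = 200/(8×4) = 6.25.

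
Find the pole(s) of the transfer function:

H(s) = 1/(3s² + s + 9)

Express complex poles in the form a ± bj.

Discriminant = 1² - 4×3×9 = 1 - 108 = -107 < 0, so the poles are a complex conjugate pair s = (-1 ± j√107)/(2×3). Real part = -1/(2×3) = -1/6 ≈ -0.1667; imaginary part = ±√107/(2×3) ≈ 1.7240. Poles: s = -0.1667 ± 1.7240j.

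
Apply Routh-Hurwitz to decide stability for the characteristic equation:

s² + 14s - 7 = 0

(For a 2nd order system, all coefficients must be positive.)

Coefficients: 1, 14, -7. c=-7 not positive, so system is unstable.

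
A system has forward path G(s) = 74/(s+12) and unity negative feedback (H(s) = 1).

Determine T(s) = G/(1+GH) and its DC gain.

T(s) = G/(1+GH) = [74/(s+12)] / [1 + 74/(s+12)] = 74/(s+12+74) = 74/(s+86). DC gain = 74/86 = 0.8605.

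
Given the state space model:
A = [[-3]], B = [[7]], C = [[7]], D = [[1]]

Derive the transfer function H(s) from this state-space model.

(sI - A)⁻¹ = 1/(s + 3). H(s) = 7×7/(s + 3) + 1 = (s + 52)/(s + 3).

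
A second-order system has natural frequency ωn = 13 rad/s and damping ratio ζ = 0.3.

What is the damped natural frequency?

ωd = ωn√(1 - ζ²) = 13√(1 - 0.3²) = 12.4 rad/s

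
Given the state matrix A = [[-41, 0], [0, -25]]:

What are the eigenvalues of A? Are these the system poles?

For diagonal matrix, eigenvalues are diagonal entries: λ₁ = -41, λ₂ = -25. Eigenvalues of A = system poles.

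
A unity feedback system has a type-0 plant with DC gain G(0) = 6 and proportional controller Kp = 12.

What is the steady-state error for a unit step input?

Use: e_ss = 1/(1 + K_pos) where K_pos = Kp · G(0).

K_pos = Kp · G(0) = 12 × 6 = 72. e_ss = 1/(1 + 72) = 0.0137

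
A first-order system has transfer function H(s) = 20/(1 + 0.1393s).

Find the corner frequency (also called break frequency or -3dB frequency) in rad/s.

Corner frequency = 1/τ = 1/0.1393 = 7.179 rad/s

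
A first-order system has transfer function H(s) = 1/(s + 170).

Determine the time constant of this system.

For H(s) = 1/(s + 1/τ), the pole is at -1/τ = -170, so τ = 1/170 = 0.0059 s.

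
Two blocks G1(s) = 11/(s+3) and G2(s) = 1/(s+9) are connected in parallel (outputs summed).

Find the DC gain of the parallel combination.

Parallel: G_eq = G1 + G2. DC gain = G1(0) + G2(0) = 11/3 + 1/9 = 3.6667 + 0.1111 = 3.7778.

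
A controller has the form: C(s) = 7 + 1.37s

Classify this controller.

This is a Proportional-Derivative (PD) controller.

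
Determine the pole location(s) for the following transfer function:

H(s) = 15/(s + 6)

Pole is where denominator = 0: s + 6 = 0, so s = -6.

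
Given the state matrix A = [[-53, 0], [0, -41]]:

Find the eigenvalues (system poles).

For diagonal matrix, eigenvalues are diagonal entries: λ₁ = -53, λ₂ = -41.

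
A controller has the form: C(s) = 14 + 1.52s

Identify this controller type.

This is a Proportional-Derivative (PD) controller.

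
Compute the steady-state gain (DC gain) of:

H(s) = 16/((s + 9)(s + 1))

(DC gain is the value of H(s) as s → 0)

DC gain = H(0) = 16/(9 × 1) = 16/9 = 1.7778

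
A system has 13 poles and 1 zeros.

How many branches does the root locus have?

Root locus has n branches where n = number of poles = 13.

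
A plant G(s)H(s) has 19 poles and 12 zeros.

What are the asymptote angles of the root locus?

n - m = 19 - 12 = 7. Angles: θk = (2k + 1)·180°/7 = 25.71°, 77.14°, 128.57°, 180°, 231.43°, 282.86°, 334.29°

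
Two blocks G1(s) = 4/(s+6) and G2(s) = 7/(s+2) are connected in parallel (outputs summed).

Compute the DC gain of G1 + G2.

Parallel: G_eq = G1 + G2. DC gain = G1(0) + G2(0) = 4/6 + 7/2 = 0.6667 + 3.5 = 4.1667.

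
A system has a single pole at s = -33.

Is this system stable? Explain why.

Pole at s = -33 is in the left half-plane. Stable.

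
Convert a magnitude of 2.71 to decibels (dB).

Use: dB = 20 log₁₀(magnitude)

dB = 20 log₁₀(2.71) = 8.7 dB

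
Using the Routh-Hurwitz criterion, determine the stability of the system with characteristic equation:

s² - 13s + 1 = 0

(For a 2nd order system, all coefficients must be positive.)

Coefficients: 1, -13, 1. b=-13 not positive, so system is unstable.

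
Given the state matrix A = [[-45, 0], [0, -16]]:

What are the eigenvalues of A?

For diagonal matrix, eigenvalues are diagonal entries: λ₁ = -45, λ₂ = -16.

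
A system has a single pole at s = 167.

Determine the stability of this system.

Pole at s = 167 is in the right half-plane. Unstable.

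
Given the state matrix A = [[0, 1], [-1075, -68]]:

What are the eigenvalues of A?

det(A - λI) = λ² - (-68)λ + 1075 = (λ - (-25))(λ - (-43)). Eigenvalues: -25, -43.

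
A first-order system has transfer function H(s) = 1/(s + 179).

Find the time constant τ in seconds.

For H(s) = 1/(s + 1/τ), the pole is at -1/τ = -179, so τ = 1/179 = 0.0056 s.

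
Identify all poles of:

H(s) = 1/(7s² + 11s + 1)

Discriminant = 11² - 4×7×1 = 121 - 28 = 93 > 0, so two distinct real poles. Using quadratic formula: s = (-11 ± √93)/(2×7) = (-11 ± √93)/14, with √93 ≈ 9.6437. s₁ ≈ -0.0969, s₂ ≈ -1.4745. Poles: s₁ = -0.0969, s₂ = -1.4745.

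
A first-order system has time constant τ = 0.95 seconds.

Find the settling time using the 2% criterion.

For first-order system, 2% settling time ≈ 4τ = 4 × 0.95 = 3.8 s.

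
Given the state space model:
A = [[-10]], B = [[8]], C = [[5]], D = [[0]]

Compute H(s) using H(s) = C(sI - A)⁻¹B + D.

(sI - A)⁻¹ = 1/(s + 10). H(s) = 5 × 8/(s + 10) + 0 = 40/(s + 10).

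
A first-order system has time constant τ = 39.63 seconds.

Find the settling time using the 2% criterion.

For first-order system, 2% settling time ≈ 4τ = 4 × 39.63 = 158.52 s.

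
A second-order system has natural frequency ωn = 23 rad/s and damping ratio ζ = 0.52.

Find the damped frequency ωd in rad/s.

ωd = ωn√(1 - ζ²) = 23√(1 - 0.52²) = 19.65 rad/s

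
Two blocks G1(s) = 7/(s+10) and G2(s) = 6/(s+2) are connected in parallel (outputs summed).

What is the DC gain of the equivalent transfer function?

Parallel: G_eq = G1 + G2. DC gain = G1(0) + G2(0) = 7/10 + 6/2 = 0.7 + 3 = 3.7.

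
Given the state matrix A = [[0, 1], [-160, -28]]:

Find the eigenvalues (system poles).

det(A - λI) = λ² - (-28)λ + 160 = (λ - (-8))(λ - (-20)). Eigenvalues: -8, -20.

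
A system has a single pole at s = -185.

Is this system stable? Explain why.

Pole at s = -185 is in the left half-plane. Stable.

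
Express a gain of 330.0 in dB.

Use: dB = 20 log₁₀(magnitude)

dB = 20 log₁₀(330.0) = 50.4 dB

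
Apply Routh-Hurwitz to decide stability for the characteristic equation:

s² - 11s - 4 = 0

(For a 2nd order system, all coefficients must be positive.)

Coefficients: 1, -11, -4. b=-11, c=-4 not positive, so system is unstable.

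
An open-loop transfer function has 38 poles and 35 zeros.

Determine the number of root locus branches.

Root locus has n branches where n = number of poles = 38.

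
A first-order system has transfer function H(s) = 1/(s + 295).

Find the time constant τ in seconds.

For H(s) = 1/(s + 1/τ), the pole is at -1/τ = -295, so τ = 1/295 = 0.0034 s.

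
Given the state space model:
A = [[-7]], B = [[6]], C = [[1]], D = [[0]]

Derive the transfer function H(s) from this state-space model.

(sI - A)⁻¹ = 1/(s + 7). H(s) = 1 × 6/(s + 7) + 0 = 6/(s + 7).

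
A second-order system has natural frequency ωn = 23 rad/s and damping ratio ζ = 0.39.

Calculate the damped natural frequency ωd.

ωd = ωn√(1 - ζ²) = 23√(1 - 0.39²) = 21.18 rad/s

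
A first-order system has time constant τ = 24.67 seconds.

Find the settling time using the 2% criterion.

For first-order system, 2% settling time ≈ 4τ = 4 × 24.67 = 98.68 s.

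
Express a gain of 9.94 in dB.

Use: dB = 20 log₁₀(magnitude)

dB = 20 log₁₀(9.94) = 19.9 dB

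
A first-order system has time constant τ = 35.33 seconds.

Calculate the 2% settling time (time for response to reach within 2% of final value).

For first-order system, 2% settling time ≈ 4τ = 4 × 35.33 = 141.32 s.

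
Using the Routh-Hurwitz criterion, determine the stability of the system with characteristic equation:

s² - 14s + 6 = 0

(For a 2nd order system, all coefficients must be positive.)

Coefficients: 1, -14, 6. b=-14 not positive, so system is unstable.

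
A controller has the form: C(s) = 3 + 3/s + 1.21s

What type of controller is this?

This is a Proportional-Integral-Derivative (PID) controller.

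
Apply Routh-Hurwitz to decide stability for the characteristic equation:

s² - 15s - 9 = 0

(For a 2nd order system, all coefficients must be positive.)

Coefficients: 1, -15, -9. b=-15, c=-9 not positive, so system is unstable.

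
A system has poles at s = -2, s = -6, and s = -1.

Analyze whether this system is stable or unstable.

All poles are in the left half-plane. System is stable.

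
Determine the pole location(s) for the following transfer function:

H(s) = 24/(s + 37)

Pole is where denominator = 0: s + 37 = 0, so s = -37.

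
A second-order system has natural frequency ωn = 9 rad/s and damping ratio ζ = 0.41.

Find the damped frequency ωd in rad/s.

ωd = ωn√(1 - ζ²) = 9√(1 - 0.41²) = 8.21 rad/s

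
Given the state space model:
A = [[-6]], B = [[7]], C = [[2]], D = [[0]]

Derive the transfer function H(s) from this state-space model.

(sI - A)⁻¹ = 1/(s + 6). H(s) = 2 × 7/(s + 6) + 0 = 14/(s + 6).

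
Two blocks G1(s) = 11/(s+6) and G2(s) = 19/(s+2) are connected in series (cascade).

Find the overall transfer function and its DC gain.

Series: multiply transfer functions. G_eq = 11/(s+6) × 19/(s+2) = 209/((s+6)(s+2)). DC gain = 209/(6×2) = 17.4167.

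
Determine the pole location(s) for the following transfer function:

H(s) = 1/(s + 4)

Pole is where denominator = 0: s + 4 = 0, so s = -4.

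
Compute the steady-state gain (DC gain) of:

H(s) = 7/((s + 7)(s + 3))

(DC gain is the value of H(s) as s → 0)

DC gain = H(0) = 7/(7 × 3) = 7/21 = 0.3333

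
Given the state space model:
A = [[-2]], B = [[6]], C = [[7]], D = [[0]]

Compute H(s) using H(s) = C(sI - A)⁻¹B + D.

(sI - A)⁻¹ = 1/(s + 2). H(s) = 7 × 6/(s + 2) + 0 = 42/(s + 2).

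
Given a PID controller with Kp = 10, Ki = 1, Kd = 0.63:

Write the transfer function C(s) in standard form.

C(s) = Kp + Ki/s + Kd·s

Substituting values: C(s) = 10 + 1/s + 0.63s = (0.63s² + 10s + 1)/s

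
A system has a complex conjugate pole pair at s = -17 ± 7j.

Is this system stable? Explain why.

Real part of poles is -17 (< 0, left half-plane). Stable.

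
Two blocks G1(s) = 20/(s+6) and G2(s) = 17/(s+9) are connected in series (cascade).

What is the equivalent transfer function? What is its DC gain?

Series: multiply transfer functions. G_eq = 20/(s+6) × 17/(s+9) = 340/((s+6)(s+9)). DC gain = 340/(6×9) = 6.2963.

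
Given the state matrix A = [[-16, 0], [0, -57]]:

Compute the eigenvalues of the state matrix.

For diagonal matrix, eigenvalues are diagonal entries: λ₁ = -16, λ₂ = -57.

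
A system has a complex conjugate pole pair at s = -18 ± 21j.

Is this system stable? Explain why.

Real part of poles is -18 (< 0, left half-plane). Stable.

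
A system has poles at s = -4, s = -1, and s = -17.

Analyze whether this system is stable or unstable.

All poles are in the left half-plane. System is stable.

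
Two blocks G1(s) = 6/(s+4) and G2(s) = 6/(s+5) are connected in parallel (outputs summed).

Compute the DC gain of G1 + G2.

Parallel: G_eq = G1 + G2. DC gain = G1(0) + G2(0) = 6/4 + 6/5 = 1.5 + 1.2 = 2.7.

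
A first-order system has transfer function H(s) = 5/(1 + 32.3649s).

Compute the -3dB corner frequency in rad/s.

Corner frequency = 1/τ = 1/32.3649 = 0.031 rad/s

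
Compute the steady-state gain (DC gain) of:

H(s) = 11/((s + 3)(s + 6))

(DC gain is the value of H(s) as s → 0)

DC gain = H(0) = 11/(3 × 6) = 11/18 = 0.6111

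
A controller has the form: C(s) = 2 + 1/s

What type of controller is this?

This is a Proportional-Integral (PI) controller.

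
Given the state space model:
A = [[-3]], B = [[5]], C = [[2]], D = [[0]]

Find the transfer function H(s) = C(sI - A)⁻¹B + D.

(sI - A)⁻¹ = 1/(s + 3). H(s) = 2 × 5/(s + 3) + 0 = 10/(s + 3).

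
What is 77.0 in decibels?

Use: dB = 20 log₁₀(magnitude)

dB = 20 log₁₀(77.0) = 37.7 dB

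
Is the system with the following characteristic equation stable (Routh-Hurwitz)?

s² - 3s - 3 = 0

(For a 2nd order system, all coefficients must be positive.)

Coefficients: 1, -3, -3. b=-3, c=-3 not positive, so system is unstable.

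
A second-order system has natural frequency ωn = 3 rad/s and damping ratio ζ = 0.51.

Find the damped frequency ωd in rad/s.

ωd = ωn√(1 - ζ²) = 3√(1 - 0.51²) = 2.58 rad/s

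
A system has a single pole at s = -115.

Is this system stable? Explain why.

Pole at s = -115 is in the left half-plane. Stable.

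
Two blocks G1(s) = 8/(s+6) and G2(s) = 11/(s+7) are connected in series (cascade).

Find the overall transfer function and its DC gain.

Series: multiply transfer functions. G_eq = 8/(s+6) × 11/(s+7) = 88/((s+6)(s+7)). DC gain = 88/(6×7) = 2.0952.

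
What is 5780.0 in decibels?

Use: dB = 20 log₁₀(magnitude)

dB = 20 log₁₀(5780.0) = 75.2 dB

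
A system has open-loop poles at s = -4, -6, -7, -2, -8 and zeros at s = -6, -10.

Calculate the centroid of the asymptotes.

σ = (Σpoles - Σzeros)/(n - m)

σ = (Σpoles - Σzeros)/(n - m) = (-27 - (-16))/(5 - 2) = -11/3 = -3.67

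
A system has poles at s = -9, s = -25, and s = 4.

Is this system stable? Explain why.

Pole(s) at s = 4 are not in the left half-plane. System is unstable.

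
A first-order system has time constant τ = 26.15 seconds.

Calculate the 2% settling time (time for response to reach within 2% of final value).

For first-order system, 2% settling time ≈ 4τ = 4 × 26.15 = 104.6 s.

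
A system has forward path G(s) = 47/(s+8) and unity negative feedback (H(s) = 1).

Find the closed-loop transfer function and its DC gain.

T(s) = G/(1+GH) = [47/(s+8)] / [1 + 47/(s+8)] = 47/(s+8+47) = 47/(s+55). DC gain = 47/55 = 0.8545.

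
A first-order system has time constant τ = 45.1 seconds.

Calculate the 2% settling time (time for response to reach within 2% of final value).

For first-order system, 2% settling time ≈ 4τ = 4 × 45.1 = 180.4 s.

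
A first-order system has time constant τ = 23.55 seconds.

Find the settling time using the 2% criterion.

For first-order system, 2% settling time ≈ 4τ = 4 × 23.55 = 94.2 s.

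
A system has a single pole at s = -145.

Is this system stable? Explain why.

Pole at s = -145 is in the left half-plane. Stable.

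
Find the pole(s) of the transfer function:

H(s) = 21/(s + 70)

Pole is where denominator = 0: s + 70 = 0, so s = -70.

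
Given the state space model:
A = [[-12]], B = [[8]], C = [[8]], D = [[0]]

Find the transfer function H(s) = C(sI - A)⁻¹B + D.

(sI - A)⁻¹ = 1/(s + 12). H(s) = 8 × 8/(s + 12) + 0 = 64/(s + 12).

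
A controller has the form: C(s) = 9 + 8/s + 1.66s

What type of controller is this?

This is a Proportional-Integral-Derivative (PID) controller.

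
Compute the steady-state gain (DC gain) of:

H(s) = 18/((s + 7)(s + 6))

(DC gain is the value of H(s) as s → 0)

DC gain = H(0) = 18/(7 × 6) = 18/42 = 0.4286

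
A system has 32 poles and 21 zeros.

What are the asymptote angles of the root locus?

n - m = 32 - 21 = 11. Angles: θk = (2k + 1)·180°/11 = 16.36°, 49.09°, 81.82°, 114.55°, 147.27°, 180°, 212.73°, 245.45°, 278.18°, 310.91°, 343.64°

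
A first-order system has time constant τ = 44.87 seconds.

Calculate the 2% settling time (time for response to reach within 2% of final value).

For first-order system, 2% settling time ≈ 4τ = 4 × 44.87 = 179.48 s.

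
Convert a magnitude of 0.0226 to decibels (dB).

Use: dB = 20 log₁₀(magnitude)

dB = 20 log₁₀(0.0226) = -32.9 dB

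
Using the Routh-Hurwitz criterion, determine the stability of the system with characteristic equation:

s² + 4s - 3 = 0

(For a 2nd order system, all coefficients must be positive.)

Coefficients: 1, 4, -3. c=-3 not positive, so system is unstable.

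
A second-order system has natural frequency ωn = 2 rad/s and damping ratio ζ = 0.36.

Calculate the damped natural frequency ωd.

ωd = ωn√(1 - ζ²) = 2√(1 - 0.36²) = 1.87 rad/s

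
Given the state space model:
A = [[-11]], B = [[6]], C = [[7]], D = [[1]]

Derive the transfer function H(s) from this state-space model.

(sI - A)⁻¹ = 1/(s + 11). H(s) = 7×6/(s + 11) + 1 = (s + 53)/(s + 11).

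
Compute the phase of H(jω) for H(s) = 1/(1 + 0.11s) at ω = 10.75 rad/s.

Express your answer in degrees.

Phase = -arctan(ωτ) = -arctan(10.75 × 0.11) = -49.8°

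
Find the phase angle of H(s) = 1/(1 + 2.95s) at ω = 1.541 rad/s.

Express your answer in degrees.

Phase = -arctan(ωτ) = -arctan(1.541 × 2.95) = -77.6°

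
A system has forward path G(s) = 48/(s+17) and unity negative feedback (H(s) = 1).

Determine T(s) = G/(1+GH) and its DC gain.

T(s) = G/(1+GH) = [48/(s+17)] / [1 + 48/(s+17)] = 48/(s+17+48) = 48/(s+65). DC gain = 48/65 = 0.7385.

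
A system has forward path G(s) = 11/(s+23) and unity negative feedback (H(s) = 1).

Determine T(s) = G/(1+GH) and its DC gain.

T(s) = G/(1+GH) = [11/(s+23)] / [1 + 11/(s+23)] = 11/(s+23+11) = 11/(s+34). DC gain = 11/34 = 0.3235.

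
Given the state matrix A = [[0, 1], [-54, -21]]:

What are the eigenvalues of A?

det(A - λI) = λ² - (-21)λ + 54 = (λ - (-3))(λ - (-18)). Eigenvalues: -3, -18.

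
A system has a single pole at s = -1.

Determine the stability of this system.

Pole at s = -1 is in the left half-plane. Stable.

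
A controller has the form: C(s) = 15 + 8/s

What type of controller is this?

This is a Proportional-Integral (PI) controller.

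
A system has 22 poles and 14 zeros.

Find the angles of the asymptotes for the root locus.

n - m = 22 - 14 = 8. Angles: θk = (2k + 1)·180°/8 = 22.5°, 67.5°, 112.5°, 157.5°, 202.5°, 247.5°, 292.5°, 337.5°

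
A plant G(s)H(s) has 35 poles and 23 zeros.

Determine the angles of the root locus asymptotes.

n - m = 35 - 23 = 12. Angles: θk = (2k + 1)·180°/12 = 15°, 45°, 75°, 105°, 135°, 165°, 195°, 225°, 255°, 285°, 315°, 345°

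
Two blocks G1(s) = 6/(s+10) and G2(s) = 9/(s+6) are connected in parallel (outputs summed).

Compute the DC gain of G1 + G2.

Parallel: G_eq = G1 + G2. DC gain = G1(0) + G2(0) = 6/10 + 9/6 = 0.6 + 1.5 = 2.1.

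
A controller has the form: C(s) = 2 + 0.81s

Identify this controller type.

This is a Proportional-Derivative (PD) controller.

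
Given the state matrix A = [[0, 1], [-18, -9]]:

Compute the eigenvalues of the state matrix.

det(A - λI) = λ² - (-9)λ + 18 = (λ - (-3))(λ - (-6)). Eigenvalues: -3, -6.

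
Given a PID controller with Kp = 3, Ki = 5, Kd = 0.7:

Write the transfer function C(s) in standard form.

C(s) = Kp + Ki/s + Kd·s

Substituting values: C(s) = 3 + 5/s + 0.7s = (0.7s² + 3s + 5)/s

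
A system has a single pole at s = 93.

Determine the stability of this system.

Pole at s = 93 is in the right half-plane. Unstable.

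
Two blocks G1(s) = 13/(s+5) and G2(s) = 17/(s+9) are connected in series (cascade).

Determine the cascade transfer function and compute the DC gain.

Series: multiply transfer functions. G_eq = 13/(s+5) × 17/(s+9) = 221/((s+5)(s+9)). DC gain = 221/(5×9) = 4.9111.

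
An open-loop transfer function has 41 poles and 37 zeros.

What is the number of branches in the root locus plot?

Root locus has n branches where n = number of poles = 41.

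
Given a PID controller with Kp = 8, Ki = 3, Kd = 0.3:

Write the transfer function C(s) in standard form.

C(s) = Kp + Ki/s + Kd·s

Substituting values: C(s) = 8 + 3/s + 0.3s = (0.3s² + 8s + 3)/s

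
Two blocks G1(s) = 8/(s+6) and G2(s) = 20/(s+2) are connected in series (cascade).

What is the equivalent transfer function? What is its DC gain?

Series: multiply transfer functions. G_eq = 8/(s+6) × 20/(s+2) = 160/((s+6)(s+2)). DC gain = 160/(6×2) = 13.3333.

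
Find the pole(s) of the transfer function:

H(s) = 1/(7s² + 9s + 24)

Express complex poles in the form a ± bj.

Discriminant = 9² - 4×7×24 = 81 - 672 = -591 < 0, so the poles are a complex conjugate pair s = (-9 ± j√591)/(2×7). Real part = -9/(2×7) = -9/14 ≈ -0.6429; imaginary part = ±√591/(2×7) ≈ 1.7365. Poles: s = -0.6429 ± 1.7365j.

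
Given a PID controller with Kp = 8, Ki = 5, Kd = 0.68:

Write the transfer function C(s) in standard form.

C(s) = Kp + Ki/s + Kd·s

Substituting values: C(s) = 8 + 5/s + 0.68s = (0.68s² + 8s + 5)/s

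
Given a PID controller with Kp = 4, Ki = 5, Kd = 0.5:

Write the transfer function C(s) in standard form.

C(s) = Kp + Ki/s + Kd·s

Substituting values: C(s) = 4 + 5/s + 0.5s = (0.5s² + 4s + 5)/s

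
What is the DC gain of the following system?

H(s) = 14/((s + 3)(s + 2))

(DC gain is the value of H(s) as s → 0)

DC gain = H(0) = 14/(3 × 2) = 14/6 = 2.3333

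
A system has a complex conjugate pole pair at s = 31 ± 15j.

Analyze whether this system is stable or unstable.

Real part of poles is 31 (> 0, right half-plane). Unstable.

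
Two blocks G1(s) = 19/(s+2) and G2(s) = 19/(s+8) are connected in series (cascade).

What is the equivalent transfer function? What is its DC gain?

Series: multiply transfer functions. G_eq = 19/(s+2) × 19/(s+8) = 361/((s+2)(s+8)). DC gain = 361/(2×8) = 22.5625.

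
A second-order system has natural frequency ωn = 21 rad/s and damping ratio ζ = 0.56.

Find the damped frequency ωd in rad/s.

ωd = ωn√(1 - ζ²) = 21√(1 - 0.56²) = 17.4 rad/s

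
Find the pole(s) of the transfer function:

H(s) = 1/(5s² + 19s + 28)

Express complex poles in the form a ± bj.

Discriminant = 19² - 4×5×28 = 361 - 560 = -199 < 0, so the poles are a complex conjugate pair s = (-19 ± j√199)/(2×5). Real part = -19/(2×5) = -19/10 = -1.9; imaginary part = ±√199/(2×5) ≈ 1.4107. Poles: s = -1.9 ± 1.4107j.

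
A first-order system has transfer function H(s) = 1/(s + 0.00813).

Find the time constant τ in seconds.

For H(s) = 1/(s + 1/τ), the pole is at -1/τ = -0.00813, so τ = 1/0.00813 = 123 s.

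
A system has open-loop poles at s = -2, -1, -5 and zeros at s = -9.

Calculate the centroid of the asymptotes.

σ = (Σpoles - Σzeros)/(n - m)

σ = (Σpoles - Σzeros)/(n - m) = (-8 - (-9))/(3 - 1) = 1/2 = 0.5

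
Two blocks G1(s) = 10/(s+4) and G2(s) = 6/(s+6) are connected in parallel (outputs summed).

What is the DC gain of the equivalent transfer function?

Parallel: G_eq = G1 + G2. DC gain = G1(0) + G2(0) = 10/4 + 6/6 = 2.5 + 1 = 3.5.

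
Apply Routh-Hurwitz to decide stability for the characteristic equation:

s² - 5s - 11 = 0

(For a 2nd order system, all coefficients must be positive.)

Coefficients: 1, -5, -11. b=-5, c=-11 not positive, so system is unstable.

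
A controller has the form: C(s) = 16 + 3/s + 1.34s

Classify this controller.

This is a Proportional-Integral-Derivative (PID) controller.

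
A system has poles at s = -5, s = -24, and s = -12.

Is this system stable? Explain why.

All poles are in the left half-plane. System is stable.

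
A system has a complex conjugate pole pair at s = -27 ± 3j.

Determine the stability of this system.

Real part of poles is -27 (< 0, left half-plane). Stable.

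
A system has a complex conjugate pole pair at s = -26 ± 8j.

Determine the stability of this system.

Real part of poles is -26 (< 0, left half-plane). Stable.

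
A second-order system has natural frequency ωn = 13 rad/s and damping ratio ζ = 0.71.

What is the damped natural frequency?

ωd = ωn√(1 - ζ²) = 13√(1 - 0.71²) = 9.15 rad/s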